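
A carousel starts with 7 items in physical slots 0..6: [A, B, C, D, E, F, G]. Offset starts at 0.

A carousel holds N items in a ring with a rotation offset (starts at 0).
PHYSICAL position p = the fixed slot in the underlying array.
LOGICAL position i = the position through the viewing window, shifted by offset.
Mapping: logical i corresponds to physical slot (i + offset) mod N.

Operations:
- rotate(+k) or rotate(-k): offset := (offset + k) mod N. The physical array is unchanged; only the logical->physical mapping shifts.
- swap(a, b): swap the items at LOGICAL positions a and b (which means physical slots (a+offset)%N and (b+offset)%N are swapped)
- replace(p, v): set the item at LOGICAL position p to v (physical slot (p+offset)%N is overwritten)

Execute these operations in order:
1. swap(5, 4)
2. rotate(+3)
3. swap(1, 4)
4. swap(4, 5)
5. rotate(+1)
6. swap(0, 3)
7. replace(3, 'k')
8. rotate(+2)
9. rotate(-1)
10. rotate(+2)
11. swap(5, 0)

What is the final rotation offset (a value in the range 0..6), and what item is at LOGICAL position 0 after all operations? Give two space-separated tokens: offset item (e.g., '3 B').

Answer: 0 E

Derivation:
After op 1 (swap(5, 4)): offset=0, physical=[A,B,C,D,F,E,G], logical=[A,B,C,D,F,E,G]
After op 2 (rotate(+3)): offset=3, physical=[A,B,C,D,F,E,G], logical=[D,F,E,G,A,B,C]
After op 3 (swap(1, 4)): offset=3, physical=[F,B,C,D,A,E,G], logical=[D,A,E,G,F,B,C]
After op 4 (swap(4, 5)): offset=3, physical=[B,F,C,D,A,E,G], logical=[D,A,E,G,B,F,C]
After op 5 (rotate(+1)): offset=4, physical=[B,F,C,D,A,E,G], logical=[A,E,G,B,F,C,D]
After op 6 (swap(0, 3)): offset=4, physical=[A,F,C,D,B,E,G], logical=[B,E,G,A,F,C,D]
After op 7 (replace(3, 'k')): offset=4, physical=[k,F,C,D,B,E,G], logical=[B,E,G,k,F,C,D]
After op 8 (rotate(+2)): offset=6, physical=[k,F,C,D,B,E,G], logical=[G,k,F,C,D,B,E]
After op 9 (rotate(-1)): offset=5, physical=[k,F,C,D,B,E,G], logical=[E,G,k,F,C,D,B]
After op 10 (rotate(+2)): offset=0, physical=[k,F,C,D,B,E,G], logical=[k,F,C,D,B,E,G]
After op 11 (swap(5, 0)): offset=0, physical=[E,F,C,D,B,k,G], logical=[E,F,C,D,B,k,G]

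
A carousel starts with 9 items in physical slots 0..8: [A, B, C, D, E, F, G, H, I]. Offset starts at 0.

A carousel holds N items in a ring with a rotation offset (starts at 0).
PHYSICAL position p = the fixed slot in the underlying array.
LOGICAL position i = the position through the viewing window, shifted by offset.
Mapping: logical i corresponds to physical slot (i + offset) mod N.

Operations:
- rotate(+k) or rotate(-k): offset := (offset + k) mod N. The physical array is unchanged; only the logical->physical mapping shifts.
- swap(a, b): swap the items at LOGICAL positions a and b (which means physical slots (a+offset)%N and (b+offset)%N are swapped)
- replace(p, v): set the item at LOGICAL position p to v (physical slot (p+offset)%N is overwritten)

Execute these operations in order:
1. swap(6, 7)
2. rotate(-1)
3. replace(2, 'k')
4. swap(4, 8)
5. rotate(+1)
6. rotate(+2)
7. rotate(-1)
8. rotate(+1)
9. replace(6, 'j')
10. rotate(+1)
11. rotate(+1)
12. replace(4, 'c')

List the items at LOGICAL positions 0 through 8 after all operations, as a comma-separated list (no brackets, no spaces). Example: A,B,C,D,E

After op 1 (swap(6, 7)): offset=0, physical=[A,B,C,D,E,F,H,G,I], logical=[A,B,C,D,E,F,H,G,I]
After op 2 (rotate(-1)): offset=8, physical=[A,B,C,D,E,F,H,G,I], logical=[I,A,B,C,D,E,F,H,G]
After op 3 (replace(2, 'k')): offset=8, physical=[A,k,C,D,E,F,H,G,I], logical=[I,A,k,C,D,E,F,H,G]
After op 4 (swap(4, 8)): offset=8, physical=[A,k,C,G,E,F,H,D,I], logical=[I,A,k,C,G,E,F,H,D]
After op 5 (rotate(+1)): offset=0, physical=[A,k,C,G,E,F,H,D,I], logical=[A,k,C,G,E,F,H,D,I]
After op 6 (rotate(+2)): offset=2, physical=[A,k,C,G,E,F,H,D,I], logical=[C,G,E,F,H,D,I,A,k]
After op 7 (rotate(-1)): offset=1, physical=[A,k,C,G,E,F,H,D,I], logical=[k,C,G,E,F,H,D,I,A]
After op 8 (rotate(+1)): offset=2, physical=[A,k,C,G,E,F,H,D,I], logical=[C,G,E,F,H,D,I,A,k]
After op 9 (replace(6, 'j')): offset=2, physical=[A,k,C,G,E,F,H,D,j], logical=[C,G,E,F,H,D,j,A,k]
After op 10 (rotate(+1)): offset=3, physical=[A,k,C,G,E,F,H,D,j], logical=[G,E,F,H,D,j,A,k,C]
After op 11 (rotate(+1)): offset=4, physical=[A,k,C,G,E,F,H,D,j], logical=[E,F,H,D,j,A,k,C,G]
After op 12 (replace(4, 'c')): offset=4, physical=[A,k,C,G,E,F,H,D,c], logical=[E,F,H,D,c,A,k,C,G]

Answer: E,F,H,D,c,A,k,C,G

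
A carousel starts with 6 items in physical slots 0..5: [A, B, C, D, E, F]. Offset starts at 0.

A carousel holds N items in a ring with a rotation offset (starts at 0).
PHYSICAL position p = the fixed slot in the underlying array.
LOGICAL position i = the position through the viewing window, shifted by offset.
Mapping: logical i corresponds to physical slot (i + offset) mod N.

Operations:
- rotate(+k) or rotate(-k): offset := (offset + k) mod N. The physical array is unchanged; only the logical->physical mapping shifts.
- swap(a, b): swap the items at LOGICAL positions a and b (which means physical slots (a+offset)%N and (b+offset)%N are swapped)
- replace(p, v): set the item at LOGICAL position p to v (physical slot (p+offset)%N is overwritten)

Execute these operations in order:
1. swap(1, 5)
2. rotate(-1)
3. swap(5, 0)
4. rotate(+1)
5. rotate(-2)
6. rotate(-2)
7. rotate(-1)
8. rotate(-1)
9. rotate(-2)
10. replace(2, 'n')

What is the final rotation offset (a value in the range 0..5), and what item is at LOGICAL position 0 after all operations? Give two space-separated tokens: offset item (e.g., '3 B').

Answer: 4 B

Derivation:
After op 1 (swap(1, 5)): offset=0, physical=[A,F,C,D,E,B], logical=[A,F,C,D,E,B]
After op 2 (rotate(-1)): offset=5, physical=[A,F,C,D,E,B], logical=[B,A,F,C,D,E]
After op 3 (swap(5, 0)): offset=5, physical=[A,F,C,D,B,E], logical=[E,A,F,C,D,B]
After op 4 (rotate(+1)): offset=0, physical=[A,F,C,D,B,E], logical=[A,F,C,D,B,E]
After op 5 (rotate(-2)): offset=4, physical=[A,F,C,D,B,E], logical=[B,E,A,F,C,D]
After op 6 (rotate(-2)): offset=2, physical=[A,F,C,D,B,E], logical=[C,D,B,E,A,F]
After op 7 (rotate(-1)): offset=1, physical=[A,F,C,D,B,E], logical=[F,C,D,B,E,A]
After op 8 (rotate(-1)): offset=0, physical=[A,F,C,D,B,E], logical=[A,F,C,D,B,E]
After op 9 (rotate(-2)): offset=4, physical=[A,F,C,D,B,E], logical=[B,E,A,F,C,D]
After op 10 (replace(2, 'n')): offset=4, physical=[n,F,C,D,B,E], logical=[B,E,n,F,C,D]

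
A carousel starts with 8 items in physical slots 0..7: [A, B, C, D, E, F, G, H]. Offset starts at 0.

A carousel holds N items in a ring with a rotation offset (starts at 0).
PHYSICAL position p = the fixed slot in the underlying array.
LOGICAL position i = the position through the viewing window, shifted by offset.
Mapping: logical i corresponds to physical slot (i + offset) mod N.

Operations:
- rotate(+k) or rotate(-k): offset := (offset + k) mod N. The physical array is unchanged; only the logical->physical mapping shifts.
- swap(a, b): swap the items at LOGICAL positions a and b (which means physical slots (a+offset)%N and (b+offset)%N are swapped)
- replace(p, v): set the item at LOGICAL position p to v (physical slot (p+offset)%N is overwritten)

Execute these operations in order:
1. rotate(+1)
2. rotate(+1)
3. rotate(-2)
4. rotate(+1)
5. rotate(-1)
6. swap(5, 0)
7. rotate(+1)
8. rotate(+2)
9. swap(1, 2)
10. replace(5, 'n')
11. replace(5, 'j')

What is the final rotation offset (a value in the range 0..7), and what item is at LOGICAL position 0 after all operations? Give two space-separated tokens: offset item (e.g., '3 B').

After op 1 (rotate(+1)): offset=1, physical=[A,B,C,D,E,F,G,H], logical=[B,C,D,E,F,G,H,A]
After op 2 (rotate(+1)): offset=2, physical=[A,B,C,D,E,F,G,H], logical=[C,D,E,F,G,H,A,B]
After op 3 (rotate(-2)): offset=0, physical=[A,B,C,D,E,F,G,H], logical=[A,B,C,D,E,F,G,H]
After op 4 (rotate(+1)): offset=1, physical=[A,B,C,D,E,F,G,H], logical=[B,C,D,E,F,G,H,A]
After op 5 (rotate(-1)): offset=0, physical=[A,B,C,D,E,F,G,H], logical=[A,B,C,D,E,F,G,H]
After op 6 (swap(5, 0)): offset=0, physical=[F,B,C,D,E,A,G,H], logical=[F,B,C,D,E,A,G,H]
After op 7 (rotate(+1)): offset=1, physical=[F,B,C,D,E,A,G,H], logical=[B,C,D,E,A,G,H,F]
After op 8 (rotate(+2)): offset=3, physical=[F,B,C,D,E,A,G,H], logical=[D,E,A,G,H,F,B,C]
After op 9 (swap(1, 2)): offset=3, physical=[F,B,C,D,A,E,G,H], logical=[D,A,E,G,H,F,B,C]
After op 10 (replace(5, 'n')): offset=3, physical=[n,B,C,D,A,E,G,H], logical=[D,A,E,G,H,n,B,C]
After op 11 (replace(5, 'j')): offset=3, physical=[j,B,C,D,A,E,G,H], logical=[D,A,E,G,H,j,B,C]

Answer: 3 D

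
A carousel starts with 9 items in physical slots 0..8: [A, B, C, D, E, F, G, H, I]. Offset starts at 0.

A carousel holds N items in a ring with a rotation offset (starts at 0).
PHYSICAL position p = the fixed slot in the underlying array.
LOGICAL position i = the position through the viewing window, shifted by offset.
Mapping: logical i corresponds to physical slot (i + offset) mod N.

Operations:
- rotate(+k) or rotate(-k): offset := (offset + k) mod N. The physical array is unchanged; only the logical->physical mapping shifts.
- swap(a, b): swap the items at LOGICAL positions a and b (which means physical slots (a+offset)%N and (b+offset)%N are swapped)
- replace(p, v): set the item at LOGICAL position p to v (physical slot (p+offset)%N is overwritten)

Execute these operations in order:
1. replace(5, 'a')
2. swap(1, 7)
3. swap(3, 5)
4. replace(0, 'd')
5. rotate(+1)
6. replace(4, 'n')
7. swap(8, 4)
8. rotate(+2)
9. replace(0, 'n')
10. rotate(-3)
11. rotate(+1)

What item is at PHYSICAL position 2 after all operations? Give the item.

After op 1 (replace(5, 'a')): offset=0, physical=[A,B,C,D,E,a,G,H,I], logical=[A,B,C,D,E,a,G,H,I]
After op 2 (swap(1, 7)): offset=0, physical=[A,H,C,D,E,a,G,B,I], logical=[A,H,C,D,E,a,G,B,I]
After op 3 (swap(3, 5)): offset=0, physical=[A,H,C,a,E,D,G,B,I], logical=[A,H,C,a,E,D,G,B,I]
After op 4 (replace(0, 'd')): offset=0, physical=[d,H,C,a,E,D,G,B,I], logical=[d,H,C,a,E,D,G,B,I]
After op 5 (rotate(+1)): offset=1, physical=[d,H,C,a,E,D,G,B,I], logical=[H,C,a,E,D,G,B,I,d]
After op 6 (replace(4, 'n')): offset=1, physical=[d,H,C,a,E,n,G,B,I], logical=[H,C,a,E,n,G,B,I,d]
After op 7 (swap(8, 4)): offset=1, physical=[n,H,C,a,E,d,G,B,I], logical=[H,C,a,E,d,G,B,I,n]
After op 8 (rotate(+2)): offset=3, physical=[n,H,C,a,E,d,G,B,I], logical=[a,E,d,G,B,I,n,H,C]
After op 9 (replace(0, 'n')): offset=3, physical=[n,H,C,n,E,d,G,B,I], logical=[n,E,d,G,B,I,n,H,C]
After op 10 (rotate(-3)): offset=0, physical=[n,H,C,n,E,d,G,B,I], logical=[n,H,C,n,E,d,G,B,I]
After op 11 (rotate(+1)): offset=1, physical=[n,H,C,n,E,d,G,B,I], logical=[H,C,n,E,d,G,B,I,n]

Answer: C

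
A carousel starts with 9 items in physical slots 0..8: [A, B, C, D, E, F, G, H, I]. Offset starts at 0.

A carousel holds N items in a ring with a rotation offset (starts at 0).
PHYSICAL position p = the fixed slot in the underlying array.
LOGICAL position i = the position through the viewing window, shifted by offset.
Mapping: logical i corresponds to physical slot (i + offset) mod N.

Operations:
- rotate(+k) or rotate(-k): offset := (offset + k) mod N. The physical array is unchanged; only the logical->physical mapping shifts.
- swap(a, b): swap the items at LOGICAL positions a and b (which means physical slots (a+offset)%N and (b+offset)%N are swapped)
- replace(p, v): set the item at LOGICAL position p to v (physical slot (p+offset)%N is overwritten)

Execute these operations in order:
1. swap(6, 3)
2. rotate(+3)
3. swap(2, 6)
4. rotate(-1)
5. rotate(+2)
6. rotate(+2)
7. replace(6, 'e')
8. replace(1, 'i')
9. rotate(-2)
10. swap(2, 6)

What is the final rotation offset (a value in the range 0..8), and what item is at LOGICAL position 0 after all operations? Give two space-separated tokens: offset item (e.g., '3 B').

After op 1 (swap(6, 3)): offset=0, physical=[A,B,C,G,E,F,D,H,I], logical=[A,B,C,G,E,F,D,H,I]
After op 2 (rotate(+3)): offset=3, physical=[A,B,C,G,E,F,D,H,I], logical=[G,E,F,D,H,I,A,B,C]
After op 3 (swap(2, 6)): offset=3, physical=[F,B,C,G,E,A,D,H,I], logical=[G,E,A,D,H,I,F,B,C]
After op 4 (rotate(-1)): offset=2, physical=[F,B,C,G,E,A,D,H,I], logical=[C,G,E,A,D,H,I,F,B]
After op 5 (rotate(+2)): offset=4, physical=[F,B,C,G,E,A,D,H,I], logical=[E,A,D,H,I,F,B,C,G]
After op 6 (rotate(+2)): offset=6, physical=[F,B,C,G,E,A,D,H,I], logical=[D,H,I,F,B,C,G,E,A]
After op 7 (replace(6, 'e')): offset=6, physical=[F,B,C,e,E,A,D,H,I], logical=[D,H,I,F,B,C,e,E,A]
After op 8 (replace(1, 'i')): offset=6, physical=[F,B,C,e,E,A,D,i,I], logical=[D,i,I,F,B,C,e,E,A]
After op 9 (rotate(-2)): offset=4, physical=[F,B,C,e,E,A,D,i,I], logical=[E,A,D,i,I,F,B,C,e]
After op 10 (swap(2, 6)): offset=4, physical=[F,D,C,e,E,A,B,i,I], logical=[E,A,B,i,I,F,D,C,e]

Answer: 4 E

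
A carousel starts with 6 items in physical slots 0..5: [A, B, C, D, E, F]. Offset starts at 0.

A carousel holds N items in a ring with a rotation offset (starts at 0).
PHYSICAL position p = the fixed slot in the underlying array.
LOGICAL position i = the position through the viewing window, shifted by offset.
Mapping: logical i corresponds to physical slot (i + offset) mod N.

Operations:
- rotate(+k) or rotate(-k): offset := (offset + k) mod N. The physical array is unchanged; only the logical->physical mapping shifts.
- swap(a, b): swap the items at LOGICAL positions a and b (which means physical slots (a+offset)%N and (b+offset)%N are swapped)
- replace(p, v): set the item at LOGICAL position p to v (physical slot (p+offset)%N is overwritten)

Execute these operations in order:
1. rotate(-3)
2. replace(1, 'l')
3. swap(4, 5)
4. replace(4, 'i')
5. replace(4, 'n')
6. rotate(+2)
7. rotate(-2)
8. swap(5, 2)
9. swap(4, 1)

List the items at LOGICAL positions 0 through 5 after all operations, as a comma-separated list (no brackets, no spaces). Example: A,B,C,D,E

After op 1 (rotate(-3)): offset=3, physical=[A,B,C,D,E,F], logical=[D,E,F,A,B,C]
After op 2 (replace(1, 'l')): offset=3, physical=[A,B,C,D,l,F], logical=[D,l,F,A,B,C]
After op 3 (swap(4, 5)): offset=3, physical=[A,C,B,D,l,F], logical=[D,l,F,A,C,B]
After op 4 (replace(4, 'i')): offset=3, physical=[A,i,B,D,l,F], logical=[D,l,F,A,i,B]
After op 5 (replace(4, 'n')): offset=3, physical=[A,n,B,D,l,F], logical=[D,l,F,A,n,B]
After op 6 (rotate(+2)): offset=5, physical=[A,n,B,D,l,F], logical=[F,A,n,B,D,l]
After op 7 (rotate(-2)): offset=3, physical=[A,n,B,D,l,F], logical=[D,l,F,A,n,B]
After op 8 (swap(5, 2)): offset=3, physical=[A,n,F,D,l,B], logical=[D,l,B,A,n,F]
After op 9 (swap(4, 1)): offset=3, physical=[A,l,F,D,n,B], logical=[D,n,B,A,l,F]

Answer: D,n,B,A,l,F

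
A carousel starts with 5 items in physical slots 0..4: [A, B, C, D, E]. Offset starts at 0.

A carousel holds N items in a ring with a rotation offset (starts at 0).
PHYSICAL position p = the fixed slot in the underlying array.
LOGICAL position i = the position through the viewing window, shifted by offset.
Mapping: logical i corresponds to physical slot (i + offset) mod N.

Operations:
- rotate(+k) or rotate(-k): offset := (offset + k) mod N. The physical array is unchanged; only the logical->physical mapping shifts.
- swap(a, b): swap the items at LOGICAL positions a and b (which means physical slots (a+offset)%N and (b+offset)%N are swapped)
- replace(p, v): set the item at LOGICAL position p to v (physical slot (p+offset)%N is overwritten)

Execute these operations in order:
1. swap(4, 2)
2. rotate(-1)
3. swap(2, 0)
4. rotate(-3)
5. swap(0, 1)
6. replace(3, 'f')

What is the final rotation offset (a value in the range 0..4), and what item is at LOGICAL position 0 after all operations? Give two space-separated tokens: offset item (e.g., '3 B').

Answer: 1 E

Derivation:
After op 1 (swap(4, 2)): offset=0, physical=[A,B,E,D,C], logical=[A,B,E,D,C]
After op 2 (rotate(-1)): offset=4, physical=[A,B,E,D,C], logical=[C,A,B,E,D]
After op 3 (swap(2, 0)): offset=4, physical=[A,C,E,D,B], logical=[B,A,C,E,D]
After op 4 (rotate(-3)): offset=1, physical=[A,C,E,D,B], logical=[C,E,D,B,A]
After op 5 (swap(0, 1)): offset=1, physical=[A,E,C,D,B], logical=[E,C,D,B,A]
After op 6 (replace(3, 'f')): offset=1, physical=[A,E,C,D,f], logical=[E,C,D,f,A]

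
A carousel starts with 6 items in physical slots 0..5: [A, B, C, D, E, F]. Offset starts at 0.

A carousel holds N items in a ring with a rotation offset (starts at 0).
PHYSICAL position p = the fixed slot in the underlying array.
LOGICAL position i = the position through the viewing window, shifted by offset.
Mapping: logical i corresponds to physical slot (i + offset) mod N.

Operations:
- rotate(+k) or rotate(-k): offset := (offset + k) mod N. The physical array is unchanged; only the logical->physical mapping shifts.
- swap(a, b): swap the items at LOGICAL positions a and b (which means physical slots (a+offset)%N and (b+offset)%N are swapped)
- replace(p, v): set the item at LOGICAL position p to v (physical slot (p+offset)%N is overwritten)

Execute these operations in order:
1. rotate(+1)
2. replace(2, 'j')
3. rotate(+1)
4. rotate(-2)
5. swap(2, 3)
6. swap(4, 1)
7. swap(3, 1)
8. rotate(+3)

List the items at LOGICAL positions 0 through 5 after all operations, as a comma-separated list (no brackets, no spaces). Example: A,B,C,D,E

After op 1 (rotate(+1)): offset=1, physical=[A,B,C,D,E,F], logical=[B,C,D,E,F,A]
After op 2 (replace(2, 'j')): offset=1, physical=[A,B,C,j,E,F], logical=[B,C,j,E,F,A]
After op 3 (rotate(+1)): offset=2, physical=[A,B,C,j,E,F], logical=[C,j,E,F,A,B]
After op 4 (rotate(-2)): offset=0, physical=[A,B,C,j,E,F], logical=[A,B,C,j,E,F]
After op 5 (swap(2, 3)): offset=0, physical=[A,B,j,C,E,F], logical=[A,B,j,C,E,F]
After op 6 (swap(4, 1)): offset=0, physical=[A,E,j,C,B,F], logical=[A,E,j,C,B,F]
After op 7 (swap(3, 1)): offset=0, physical=[A,C,j,E,B,F], logical=[A,C,j,E,B,F]
After op 8 (rotate(+3)): offset=3, physical=[A,C,j,E,B,F], logical=[E,B,F,A,C,j]

Answer: E,B,F,A,C,j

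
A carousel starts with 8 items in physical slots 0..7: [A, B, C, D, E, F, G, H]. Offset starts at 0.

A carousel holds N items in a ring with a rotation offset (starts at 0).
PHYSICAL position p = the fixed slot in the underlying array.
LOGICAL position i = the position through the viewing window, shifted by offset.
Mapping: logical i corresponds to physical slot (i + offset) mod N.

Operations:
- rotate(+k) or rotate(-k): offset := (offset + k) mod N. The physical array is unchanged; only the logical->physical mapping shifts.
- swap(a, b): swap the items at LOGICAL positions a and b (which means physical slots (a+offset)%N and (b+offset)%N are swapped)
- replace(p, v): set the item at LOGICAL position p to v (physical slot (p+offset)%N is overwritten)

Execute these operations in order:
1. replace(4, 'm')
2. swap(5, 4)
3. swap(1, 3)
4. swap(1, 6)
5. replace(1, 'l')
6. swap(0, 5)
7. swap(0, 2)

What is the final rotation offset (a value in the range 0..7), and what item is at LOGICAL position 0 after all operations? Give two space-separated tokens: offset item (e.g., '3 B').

Answer: 0 C

Derivation:
After op 1 (replace(4, 'm')): offset=0, physical=[A,B,C,D,m,F,G,H], logical=[A,B,C,D,m,F,G,H]
After op 2 (swap(5, 4)): offset=0, physical=[A,B,C,D,F,m,G,H], logical=[A,B,C,D,F,m,G,H]
After op 3 (swap(1, 3)): offset=0, physical=[A,D,C,B,F,m,G,H], logical=[A,D,C,B,F,m,G,H]
After op 4 (swap(1, 6)): offset=0, physical=[A,G,C,B,F,m,D,H], logical=[A,G,C,B,F,m,D,H]
After op 5 (replace(1, 'l')): offset=0, physical=[A,l,C,B,F,m,D,H], logical=[A,l,C,B,F,m,D,H]
After op 6 (swap(0, 5)): offset=0, physical=[m,l,C,B,F,A,D,H], logical=[m,l,C,B,F,A,D,H]
After op 7 (swap(0, 2)): offset=0, physical=[C,l,m,B,F,A,D,H], logical=[C,l,m,B,F,A,D,H]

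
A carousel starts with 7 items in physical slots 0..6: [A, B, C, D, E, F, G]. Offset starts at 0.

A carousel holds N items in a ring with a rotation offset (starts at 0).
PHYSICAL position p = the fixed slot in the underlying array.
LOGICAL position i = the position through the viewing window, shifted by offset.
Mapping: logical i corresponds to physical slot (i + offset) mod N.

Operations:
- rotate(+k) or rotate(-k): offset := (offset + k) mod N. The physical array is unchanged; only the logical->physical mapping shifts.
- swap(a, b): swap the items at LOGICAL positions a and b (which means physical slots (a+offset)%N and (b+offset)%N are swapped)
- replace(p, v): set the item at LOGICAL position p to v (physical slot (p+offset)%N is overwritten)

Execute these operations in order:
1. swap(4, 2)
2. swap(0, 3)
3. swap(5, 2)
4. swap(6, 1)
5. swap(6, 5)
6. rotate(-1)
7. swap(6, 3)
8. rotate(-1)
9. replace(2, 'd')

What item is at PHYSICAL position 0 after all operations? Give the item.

After op 1 (swap(4, 2)): offset=0, physical=[A,B,E,D,C,F,G], logical=[A,B,E,D,C,F,G]
After op 2 (swap(0, 3)): offset=0, physical=[D,B,E,A,C,F,G], logical=[D,B,E,A,C,F,G]
After op 3 (swap(5, 2)): offset=0, physical=[D,B,F,A,C,E,G], logical=[D,B,F,A,C,E,G]
After op 4 (swap(6, 1)): offset=0, physical=[D,G,F,A,C,E,B], logical=[D,G,F,A,C,E,B]
After op 5 (swap(6, 5)): offset=0, physical=[D,G,F,A,C,B,E], logical=[D,G,F,A,C,B,E]
After op 6 (rotate(-1)): offset=6, physical=[D,G,F,A,C,B,E], logical=[E,D,G,F,A,C,B]
After op 7 (swap(6, 3)): offset=6, physical=[D,G,B,A,C,F,E], logical=[E,D,G,B,A,C,F]
After op 8 (rotate(-1)): offset=5, physical=[D,G,B,A,C,F,E], logical=[F,E,D,G,B,A,C]
After op 9 (replace(2, 'd')): offset=5, physical=[d,G,B,A,C,F,E], logical=[F,E,d,G,B,A,C]

Answer: d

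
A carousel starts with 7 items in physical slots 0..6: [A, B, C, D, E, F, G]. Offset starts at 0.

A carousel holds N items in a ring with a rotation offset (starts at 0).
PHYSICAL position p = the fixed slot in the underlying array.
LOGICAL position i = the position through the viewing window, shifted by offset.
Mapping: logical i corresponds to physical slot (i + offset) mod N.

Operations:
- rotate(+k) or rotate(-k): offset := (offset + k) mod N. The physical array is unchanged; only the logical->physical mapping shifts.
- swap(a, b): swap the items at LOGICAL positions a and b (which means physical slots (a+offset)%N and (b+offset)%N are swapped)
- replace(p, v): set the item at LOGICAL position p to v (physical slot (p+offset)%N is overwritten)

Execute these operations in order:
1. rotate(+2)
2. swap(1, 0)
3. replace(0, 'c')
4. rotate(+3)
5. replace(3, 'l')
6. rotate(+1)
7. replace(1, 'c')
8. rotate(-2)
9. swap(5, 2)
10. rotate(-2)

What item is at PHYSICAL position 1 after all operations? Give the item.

After op 1 (rotate(+2)): offset=2, physical=[A,B,C,D,E,F,G], logical=[C,D,E,F,G,A,B]
After op 2 (swap(1, 0)): offset=2, physical=[A,B,D,C,E,F,G], logical=[D,C,E,F,G,A,B]
After op 3 (replace(0, 'c')): offset=2, physical=[A,B,c,C,E,F,G], logical=[c,C,E,F,G,A,B]
After op 4 (rotate(+3)): offset=5, physical=[A,B,c,C,E,F,G], logical=[F,G,A,B,c,C,E]
After op 5 (replace(3, 'l')): offset=5, physical=[A,l,c,C,E,F,G], logical=[F,G,A,l,c,C,E]
After op 6 (rotate(+1)): offset=6, physical=[A,l,c,C,E,F,G], logical=[G,A,l,c,C,E,F]
After op 7 (replace(1, 'c')): offset=6, physical=[c,l,c,C,E,F,G], logical=[G,c,l,c,C,E,F]
After op 8 (rotate(-2)): offset=4, physical=[c,l,c,C,E,F,G], logical=[E,F,G,c,l,c,C]
After op 9 (swap(5, 2)): offset=4, physical=[c,l,G,C,E,F,c], logical=[E,F,c,c,l,G,C]
After op 10 (rotate(-2)): offset=2, physical=[c,l,G,C,E,F,c], logical=[G,C,E,F,c,c,l]

Answer: l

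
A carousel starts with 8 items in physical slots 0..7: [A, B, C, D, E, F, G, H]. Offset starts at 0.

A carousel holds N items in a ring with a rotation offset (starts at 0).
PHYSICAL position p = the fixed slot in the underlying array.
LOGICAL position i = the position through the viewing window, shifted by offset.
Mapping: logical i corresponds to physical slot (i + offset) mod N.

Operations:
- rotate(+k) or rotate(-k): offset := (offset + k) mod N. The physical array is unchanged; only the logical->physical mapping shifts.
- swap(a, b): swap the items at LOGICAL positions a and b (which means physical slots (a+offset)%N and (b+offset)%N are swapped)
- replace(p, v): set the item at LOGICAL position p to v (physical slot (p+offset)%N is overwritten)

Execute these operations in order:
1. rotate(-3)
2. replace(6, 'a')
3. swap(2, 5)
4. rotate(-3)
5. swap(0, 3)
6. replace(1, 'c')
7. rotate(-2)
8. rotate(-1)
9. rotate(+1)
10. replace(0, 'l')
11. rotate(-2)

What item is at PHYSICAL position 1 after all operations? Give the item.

Answer: B

Derivation:
After op 1 (rotate(-3)): offset=5, physical=[A,B,C,D,E,F,G,H], logical=[F,G,H,A,B,C,D,E]
After op 2 (replace(6, 'a')): offset=5, physical=[A,B,C,a,E,F,G,H], logical=[F,G,H,A,B,C,a,E]
After op 3 (swap(2, 5)): offset=5, physical=[A,B,H,a,E,F,G,C], logical=[F,G,C,A,B,H,a,E]
After op 4 (rotate(-3)): offset=2, physical=[A,B,H,a,E,F,G,C], logical=[H,a,E,F,G,C,A,B]
After op 5 (swap(0, 3)): offset=2, physical=[A,B,F,a,E,H,G,C], logical=[F,a,E,H,G,C,A,B]
After op 6 (replace(1, 'c')): offset=2, physical=[A,B,F,c,E,H,G,C], logical=[F,c,E,H,G,C,A,B]
After op 7 (rotate(-2)): offset=0, physical=[A,B,F,c,E,H,G,C], logical=[A,B,F,c,E,H,G,C]
After op 8 (rotate(-1)): offset=7, physical=[A,B,F,c,E,H,G,C], logical=[C,A,B,F,c,E,H,G]
After op 9 (rotate(+1)): offset=0, physical=[A,B,F,c,E,H,G,C], logical=[A,B,F,c,E,H,G,C]
After op 10 (replace(0, 'l')): offset=0, physical=[l,B,F,c,E,H,G,C], logical=[l,B,F,c,E,H,G,C]
After op 11 (rotate(-2)): offset=6, physical=[l,B,F,c,E,H,G,C], logical=[G,C,l,B,F,c,E,H]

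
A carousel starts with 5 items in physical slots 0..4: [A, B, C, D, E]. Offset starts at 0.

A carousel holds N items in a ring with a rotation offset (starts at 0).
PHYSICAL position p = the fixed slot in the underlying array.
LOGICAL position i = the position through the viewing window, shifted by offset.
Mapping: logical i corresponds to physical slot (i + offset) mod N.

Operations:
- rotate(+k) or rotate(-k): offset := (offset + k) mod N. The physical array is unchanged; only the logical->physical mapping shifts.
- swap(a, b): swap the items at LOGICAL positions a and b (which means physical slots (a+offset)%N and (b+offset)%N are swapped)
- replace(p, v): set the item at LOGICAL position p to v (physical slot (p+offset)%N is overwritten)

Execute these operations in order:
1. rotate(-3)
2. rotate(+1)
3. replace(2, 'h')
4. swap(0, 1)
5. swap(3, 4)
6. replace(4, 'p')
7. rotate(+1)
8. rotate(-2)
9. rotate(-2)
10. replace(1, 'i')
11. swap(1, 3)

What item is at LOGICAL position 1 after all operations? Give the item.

After op 1 (rotate(-3)): offset=2, physical=[A,B,C,D,E], logical=[C,D,E,A,B]
After op 2 (rotate(+1)): offset=3, physical=[A,B,C,D,E], logical=[D,E,A,B,C]
After op 3 (replace(2, 'h')): offset=3, physical=[h,B,C,D,E], logical=[D,E,h,B,C]
After op 4 (swap(0, 1)): offset=3, physical=[h,B,C,E,D], logical=[E,D,h,B,C]
After op 5 (swap(3, 4)): offset=3, physical=[h,C,B,E,D], logical=[E,D,h,C,B]
After op 6 (replace(4, 'p')): offset=3, physical=[h,C,p,E,D], logical=[E,D,h,C,p]
After op 7 (rotate(+1)): offset=4, physical=[h,C,p,E,D], logical=[D,h,C,p,E]
After op 8 (rotate(-2)): offset=2, physical=[h,C,p,E,D], logical=[p,E,D,h,C]
After op 9 (rotate(-2)): offset=0, physical=[h,C,p,E,D], logical=[h,C,p,E,D]
After op 10 (replace(1, 'i')): offset=0, physical=[h,i,p,E,D], logical=[h,i,p,E,D]
After op 11 (swap(1, 3)): offset=0, physical=[h,E,p,i,D], logical=[h,E,p,i,D]

Answer: E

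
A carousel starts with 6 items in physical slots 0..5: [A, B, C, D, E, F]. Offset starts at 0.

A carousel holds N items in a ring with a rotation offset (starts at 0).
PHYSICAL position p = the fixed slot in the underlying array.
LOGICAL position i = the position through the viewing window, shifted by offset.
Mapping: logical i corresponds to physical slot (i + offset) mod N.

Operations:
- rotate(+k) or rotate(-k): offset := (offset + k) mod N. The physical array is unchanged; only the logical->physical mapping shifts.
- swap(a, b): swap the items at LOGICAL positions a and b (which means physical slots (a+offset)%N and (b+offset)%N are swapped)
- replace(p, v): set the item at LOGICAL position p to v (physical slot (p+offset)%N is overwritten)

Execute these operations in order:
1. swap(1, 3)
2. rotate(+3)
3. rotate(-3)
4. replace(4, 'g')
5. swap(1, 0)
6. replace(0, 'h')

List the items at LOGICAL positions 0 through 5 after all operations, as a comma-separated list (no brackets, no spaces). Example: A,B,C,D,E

Answer: h,A,C,B,g,F

Derivation:
After op 1 (swap(1, 3)): offset=0, physical=[A,D,C,B,E,F], logical=[A,D,C,B,E,F]
After op 2 (rotate(+3)): offset=3, physical=[A,D,C,B,E,F], logical=[B,E,F,A,D,C]
After op 3 (rotate(-3)): offset=0, physical=[A,D,C,B,E,F], logical=[A,D,C,B,E,F]
After op 4 (replace(4, 'g')): offset=0, physical=[A,D,C,B,g,F], logical=[A,D,C,B,g,F]
After op 5 (swap(1, 0)): offset=0, physical=[D,A,C,B,g,F], logical=[D,A,C,B,g,F]
After op 6 (replace(0, 'h')): offset=0, physical=[h,A,C,B,g,F], logical=[h,A,C,B,g,F]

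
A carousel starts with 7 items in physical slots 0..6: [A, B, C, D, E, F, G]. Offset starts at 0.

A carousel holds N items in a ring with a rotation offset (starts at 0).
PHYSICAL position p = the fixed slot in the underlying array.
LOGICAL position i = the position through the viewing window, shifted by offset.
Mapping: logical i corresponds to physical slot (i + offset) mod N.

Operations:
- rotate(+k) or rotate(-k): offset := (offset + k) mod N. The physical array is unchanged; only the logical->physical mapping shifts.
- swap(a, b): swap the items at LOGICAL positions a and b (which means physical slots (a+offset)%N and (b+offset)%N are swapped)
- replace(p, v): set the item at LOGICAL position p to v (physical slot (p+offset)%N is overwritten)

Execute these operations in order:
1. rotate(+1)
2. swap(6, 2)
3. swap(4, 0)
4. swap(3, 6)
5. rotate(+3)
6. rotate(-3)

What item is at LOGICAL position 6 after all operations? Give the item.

Answer: E

Derivation:
After op 1 (rotate(+1)): offset=1, physical=[A,B,C,D,E,F,G], logical=[B,C,D,E,F,G,A]
After op 2 (swap(6, 2)): offset=1, physical=[D,B,C,A,E,F,G], logical=[B,C,A,E,F,G,D]
After op 3 (swap(4, 0)): offset=1, physical=[D,F,C,A,E,B,G], logical=[F,C,A,E,B,G,D]
After op 4 (swap(3, 6)): offset=1, physical=[E,F,C,A,D,B,G], logical=[F,C,A,D,B,G,E]
After op 5 (rotate(+3)): offset=4, physical=[E,F,C,A,D,B,G], logical=[D,B,G,E,F,C,A]
After op 6 (rotate(-3)): offset=1, physical=[E,F,C,A,D,B,G], logical=[F,C,A,D,B,G,E]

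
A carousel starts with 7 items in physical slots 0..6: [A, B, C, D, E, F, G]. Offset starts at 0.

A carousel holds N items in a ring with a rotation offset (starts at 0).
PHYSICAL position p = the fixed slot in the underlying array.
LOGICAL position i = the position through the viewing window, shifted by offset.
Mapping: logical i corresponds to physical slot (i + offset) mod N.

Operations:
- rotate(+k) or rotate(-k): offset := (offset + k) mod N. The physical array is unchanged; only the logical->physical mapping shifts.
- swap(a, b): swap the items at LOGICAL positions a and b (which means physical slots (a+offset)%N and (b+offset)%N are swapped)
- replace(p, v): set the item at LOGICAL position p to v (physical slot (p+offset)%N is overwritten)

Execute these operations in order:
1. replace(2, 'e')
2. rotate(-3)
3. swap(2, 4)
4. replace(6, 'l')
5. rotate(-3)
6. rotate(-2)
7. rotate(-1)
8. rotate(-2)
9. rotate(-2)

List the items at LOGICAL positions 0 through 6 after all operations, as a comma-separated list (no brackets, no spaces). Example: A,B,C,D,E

After op 1 (replace(2, 'e')): offset=0, physical=[A,B,e,D,E,F,G], logical=[A,B,e,D,E,F,G]
After op 2 (rotate(-3)): offset=4, physical=[A,B,e,D,E,F,G], logical=[E,F,G,A,B,e,D]
After op 3 (swap(2, 4)): offset=4, physical=[A,G,e,D,E,F,B], logical=[E,F,B,A,G,e,D]
After op 4 (replace(6, 'l')): offset=4, physical=[A,G,e,l,E,F,B], logical=[E,F,B,A,G,e,l]
After op 5 (rotate(-3)): offset=1, physical=[A,G,e,l,E,F,B], logical=[G,e,l,E,F,B,A]
After op 6 (rotate(-2)): offset=6, physical=[A,G,e,l,E,F,B], logical=[B,A,G,e,l,E,F]
After op 7 (rotate(-1)): offset=5, physical=[A,G,e,l,E,F,B], logical=[F,B,A,G,e,l,E]
After op 8 (rotate(-2)): offset=3, physical=[A,G,e,l,E,F,B], logical=[l,E,F,B,A,G,e]
After op 9 (rotate(-2)): offset=1, physical=[A,G,e,l,E,F,B], logical=[G,e,l,E,F,B,A]

Answer: G,e,l,E,F,B,A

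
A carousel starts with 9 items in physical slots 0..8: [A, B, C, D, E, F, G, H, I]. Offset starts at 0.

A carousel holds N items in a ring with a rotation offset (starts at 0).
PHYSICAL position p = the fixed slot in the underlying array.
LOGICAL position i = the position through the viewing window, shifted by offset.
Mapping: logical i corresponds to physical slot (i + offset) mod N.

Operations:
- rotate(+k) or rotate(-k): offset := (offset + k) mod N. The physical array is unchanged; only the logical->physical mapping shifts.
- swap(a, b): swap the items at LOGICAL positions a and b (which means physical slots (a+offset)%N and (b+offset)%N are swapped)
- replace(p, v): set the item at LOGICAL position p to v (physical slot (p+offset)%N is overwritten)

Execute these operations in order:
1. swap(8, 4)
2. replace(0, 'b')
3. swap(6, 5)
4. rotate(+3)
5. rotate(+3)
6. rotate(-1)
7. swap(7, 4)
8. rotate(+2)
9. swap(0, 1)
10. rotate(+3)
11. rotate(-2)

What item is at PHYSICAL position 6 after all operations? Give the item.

Answer: F

Derivation:
After op 1 (swap(8, 4)): offset=0, physical=[A,B,C,D,I,F,G,H,E], logical=[A,B,C,D,I,F,G,H,E]
After op 2 (replace(0, 'b')): offset=0, physical=[b,B,C,D,I,F,G,H,E], logical=[b,B,C,D,I,F,G,H,E]
After op 3 (swap(6, 5)): offset=0, physical=[b,B,C,D,I,G,F,H,E], logical=[b,B,C,D,I,G,F,H,E]
After op 4 (rotate(+3)): offset=3, physical=[b,B,C,D,I,G,F,H,E], logical=[D,I,G,F,H,E,b,B,C]
After op 5 (rotate(+3)): offset=6, physical=[b,B,C,D,I,G,F,H,E], logical=[F,H,E,b,B,C,D,I,G]
After op 6 (rotate(-1)): offset=5, physical=[b,B,C,D,I,G,F,H,E], logical=[G,F,H,E,b,B,C,D,I]
After op 7 (swap(7, 4)): offset=5, physical=[D,B,C,b,I,G,F,H,E], logical=[G,F,H,E,D,B,C,b,I]
After op 8 (rotate(+2)): offset=7, physical=[D,B,C,b,I,G,F,H,E], logical=[H,E,D,B,C,b,I,G,F]
After op 9 (swap(0, 1)): offset=7, physical=[D,B,C,b,I,G,F,E,H], logical=[E,H,D,B,C,b,I,G,F]
After op 10 (rotate(+3)): offset=1, physical=[D,B,C,b,I,G,F,E,H], logical=[B,C,b,I,G,F,E,H,D]
After op 11 (rotate(-2)): offset=8, physical=[D,B,C,b,I,G,F,E,H], logical=[H,D,B,C,b,I,G,F,E]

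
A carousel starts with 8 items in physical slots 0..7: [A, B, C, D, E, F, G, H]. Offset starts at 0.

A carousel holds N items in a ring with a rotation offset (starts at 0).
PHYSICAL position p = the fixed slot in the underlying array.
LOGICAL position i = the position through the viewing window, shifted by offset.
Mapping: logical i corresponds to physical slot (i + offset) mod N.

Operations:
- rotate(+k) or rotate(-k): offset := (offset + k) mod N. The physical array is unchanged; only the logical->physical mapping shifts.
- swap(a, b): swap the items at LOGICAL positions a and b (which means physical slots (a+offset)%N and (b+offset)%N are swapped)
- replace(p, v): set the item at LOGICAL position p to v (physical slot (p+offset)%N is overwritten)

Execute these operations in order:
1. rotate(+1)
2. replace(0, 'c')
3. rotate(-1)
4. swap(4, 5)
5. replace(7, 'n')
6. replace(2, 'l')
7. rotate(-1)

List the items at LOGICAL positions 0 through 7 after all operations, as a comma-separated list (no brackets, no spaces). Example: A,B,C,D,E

Answer: n,A,c,l,D,F,E,G

Derivation:
After op 1 (rotate(+1)): offset=1, physical=[A,B,C,D,E,F,G,H], logical=[B,C,D,E,F,G,H,A]
After op 2 (replace(0, 'c')): offset=1, physical=[A,c,C,D,E,F,G,H], logical=[c,C,D,E,F,G,H,A]
After op 3 (rotate(-1)): offset=0, physical=[A,c,C,D,E,F,G,H], logical=[A,c,C,D,E,F,G,H]
After op 4 (swap(4, 5)): offset=0, physical=[A,c,C,D,F,E,G,H], logical=[A,c,C,D,F,E,G,H]
After op 5 (replace(7, 'n')): offset=0, physical=[A,c,C,D,F,E,G,n], logical=[A,c,C,D,F,E,G,n]
After op 6 (replace(2, 'l')): offset=0, physical=[A,c,l,D,F,E,G,n], logical=[A,c,l,D,F,E,G,n]
After op 7 (rotate(-1)): offset=7, physical=[A,c,l,D,F,E,G,n], logical=[n,A,c,l,D,F,E,G]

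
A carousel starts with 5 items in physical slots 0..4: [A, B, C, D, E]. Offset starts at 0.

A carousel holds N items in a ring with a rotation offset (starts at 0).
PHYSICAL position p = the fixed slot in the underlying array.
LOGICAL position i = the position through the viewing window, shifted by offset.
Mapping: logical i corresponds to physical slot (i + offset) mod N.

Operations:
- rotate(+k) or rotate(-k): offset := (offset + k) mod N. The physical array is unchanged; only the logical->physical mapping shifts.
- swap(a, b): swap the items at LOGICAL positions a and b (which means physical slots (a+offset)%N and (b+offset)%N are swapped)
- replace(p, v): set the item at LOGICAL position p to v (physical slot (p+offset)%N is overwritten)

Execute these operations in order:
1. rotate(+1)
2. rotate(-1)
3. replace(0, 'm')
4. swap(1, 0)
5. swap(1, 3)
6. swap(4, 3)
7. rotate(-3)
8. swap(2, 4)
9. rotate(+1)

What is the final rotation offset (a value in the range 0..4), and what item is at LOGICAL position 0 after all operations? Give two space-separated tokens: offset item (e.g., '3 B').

Answer: 3 E

Derivation:
After op 1 (rotate(+1)): offset=1, physical=[A,B,C,D,E], logical=[B,C,D,E,A]
After op 2 (rotate(-1)): offset=0, physical=[A,B,C,D,E], logical=[A,B,C,D,E]
After op 3 (replace(0, 'm')): offset=0, physical=[m,B,C,D,E], logical=[m,B,C,D,E]
After op 4 (swap(1, 0)): offset=0, physical=[B,m,C,D,E], logical=[B,m,C,D,E]
After op 5 (swap(1, 3)): offset=0, physical=[B,D,C,m,E], logical=[B,D,C,m,E]
After op 6 (swap(4, 3)): offset=0, physical=[B,D,C,E,m], logical=[B,D,C,E,m]
After op 7 (rotate(-3)): offset=2, physical=[B,D,C,E,m], logical=[C,E,m,B,D]
After op 8 (swap(2, 4)): offset=2, physical=[B,m,C,E,D], logical=[C,E,D,B,m]
After op 9 (rotate(+1)): offset=3, physical=[B,m,C,E,D], logical=[E,D,B,m,C]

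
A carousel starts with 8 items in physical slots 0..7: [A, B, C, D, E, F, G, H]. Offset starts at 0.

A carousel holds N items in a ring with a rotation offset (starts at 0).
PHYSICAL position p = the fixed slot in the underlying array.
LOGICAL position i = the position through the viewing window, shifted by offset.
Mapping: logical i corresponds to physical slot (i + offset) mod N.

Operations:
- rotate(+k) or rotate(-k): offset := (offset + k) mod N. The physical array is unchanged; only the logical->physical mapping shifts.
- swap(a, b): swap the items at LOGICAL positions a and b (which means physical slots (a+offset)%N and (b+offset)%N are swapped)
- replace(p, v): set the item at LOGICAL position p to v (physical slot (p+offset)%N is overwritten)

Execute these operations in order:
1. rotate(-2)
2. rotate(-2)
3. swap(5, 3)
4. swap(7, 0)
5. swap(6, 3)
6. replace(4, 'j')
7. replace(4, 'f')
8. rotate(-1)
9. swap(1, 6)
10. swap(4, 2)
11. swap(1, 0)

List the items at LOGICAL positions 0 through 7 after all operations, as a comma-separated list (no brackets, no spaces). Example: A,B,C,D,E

Answer: H,E,C,G,F,f,D,B

Derivation:
After op 1 (rotate(-2)): offset=6, physical=[A,B,C,D,E,F,G,H], logical=[G,H,A,B,C,D,E,F]
After op 2 (rotate(-2)): offset=4, physical=[A,B,C,D,E,F,G,H], logical=[E,F,G,H,A,B,C,D]
After op 3 (swap(5, 3)): offset=4, physical=[A,H,C,D,E,F,G,B], logical=[E,F,G,B,A,H,C,D]
After op 4 (swap(7, 0)): offset=4, physical=[A,H,C,E,D,F,G,B], logical=[D,F,G,B,A,H,C,E]
After op 5 (swap(6, 3)): offset=4, physical=[A,H,B,E,D,F,G,C], logical=[D,F,G,C,A,H,B,E]
After op 6 (replace(4, 'j')): offset=4, physical=[j,H,B,E,D,F,G,C], logical=[D,F,G,C,j,H,B,E]
After op 7 (replace(4, 'f')): offset=4, physical=[f,H,B,E,D,F,G,C], logical=[D,F,G,C,f,H,B,E]
After op 8 (rotate(-1)): offset=3, physical=[f,H,B,E,D,F,G,C], logical=[E,D,F,G,C,f,H,B]
After op 9 (swap(1, 6)): offset=3, physical=[f,D,B,E,H,F,G,C], logical=[E,H,F,G,C,f,D,B]
After op 10 (swap(4, 2)): offset=3, physical=[f,D,B,E,H,C,G,F], logical=[E,H,C,G,F,f,D,B]
After op 11 (swap(1, 0)): offset=3, physical=[f,D,B,H,E,C,G,F], logical=[H,E,C,G,F,f,D,B]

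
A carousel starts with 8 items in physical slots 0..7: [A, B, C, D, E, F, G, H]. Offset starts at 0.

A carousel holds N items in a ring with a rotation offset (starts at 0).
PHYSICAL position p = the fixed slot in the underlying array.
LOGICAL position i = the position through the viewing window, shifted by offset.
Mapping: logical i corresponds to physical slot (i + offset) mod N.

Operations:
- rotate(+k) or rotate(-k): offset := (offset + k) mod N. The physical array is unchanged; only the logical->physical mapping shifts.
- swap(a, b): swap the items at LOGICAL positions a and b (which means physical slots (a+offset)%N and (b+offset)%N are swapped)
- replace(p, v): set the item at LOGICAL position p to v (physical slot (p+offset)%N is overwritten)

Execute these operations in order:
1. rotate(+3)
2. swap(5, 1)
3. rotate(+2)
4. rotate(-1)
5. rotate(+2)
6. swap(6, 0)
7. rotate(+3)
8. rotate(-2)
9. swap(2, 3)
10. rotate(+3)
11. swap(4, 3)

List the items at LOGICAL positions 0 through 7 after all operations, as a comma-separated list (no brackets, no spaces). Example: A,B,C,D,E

After op 1 (rotate(+3)): offset=3, physical=[A,B,C,D,E,F,G,H], logical=[D,E,F,G,H,A,B,C]
After op 2 (swap(5, 1)): offset=3, physical=[E,B,C,D,A,F,G,H], logical=[D,A,F,G,H,E,B,C]
After op 3 (rotate(+2)): offset=5, physical=[E,B,C,D,A,F,G,H], logical=[F,G,H,E,B,C,D,A]
After op 4 (rotate(-1)): offset=4, physical=[E,B,C,D,A,F,G,H], logical=[A,F,G,H,E,B,C,D]
After op 5 (rotate(+2)): offset=6, physical=[E,B,C,D,A,F,G,H], logical=[G,H,E,B,C,D,A,F]
After op 6 (swap(6, 0)): offset=6, physical=[E,B,C,D,G,F,A,H], logical=[A,H,E,B,C,D,G,F]
After op 7 (rotate(+3)): offset=1, physical=[E,B,C,D,G,F,A,H], logical=[B,C,D,G,F,A,H,E]
After op 8 (rotate(-2)): offset=7, physical=[E,B,C,D,G,F,A,H], logical=[H,E,B,C,D,G,F,A]
After op 9 (swap(2, 3)): offset=7, physical=[E,C,B,D,G,F,A,H], logical=[H,E,C,B,D,G,F,A]
After op 10 (rotate(+3)): offset=2, physical=[E,C,B,D,G,F,A,H], logical=[B,D,G,F,A,H,E,C]
After op 11 (swap(4, 3)): offset=2, physical=[E,C,B,D,G,A,F,H], logical=[B,D,G,A,F,H,E,C]

Answer: B,D,G,A,F,H,E,C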